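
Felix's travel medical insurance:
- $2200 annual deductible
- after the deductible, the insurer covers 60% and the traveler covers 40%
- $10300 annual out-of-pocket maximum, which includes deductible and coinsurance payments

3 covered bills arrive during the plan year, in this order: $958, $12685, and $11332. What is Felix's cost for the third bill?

Bill 1, $958: fully absorbed by the deductible. Traveler owes $958 (running OOP $958).
Bill 2, $12685: $1242 finishes the deductible; $11443 goes to coinsurance; 40% of $11443 = $4577.20. Cost to traveler: $5819.20. OOP to date $6777.20.
Bill 3, $11332: deductible already satisfied, so traveler's share is 40% × $11332 = $4532.80. That would push OOP to $11310, over the $10300 cap, so traveler pays $10300 − $6777.20 = $3522.80.

$3522.80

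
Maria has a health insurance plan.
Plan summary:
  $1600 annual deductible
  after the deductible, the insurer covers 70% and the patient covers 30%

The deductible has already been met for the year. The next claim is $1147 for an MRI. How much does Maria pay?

The deductible is already satisfied, so the full bill goes to coinsurance.
Coinsurance: $1147 × 30% = $344.10.

$344.10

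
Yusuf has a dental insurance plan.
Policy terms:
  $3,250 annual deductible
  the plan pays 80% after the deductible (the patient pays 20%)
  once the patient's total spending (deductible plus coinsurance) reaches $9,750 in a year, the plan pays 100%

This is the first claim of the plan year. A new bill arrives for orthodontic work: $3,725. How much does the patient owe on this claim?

$3,345

Nothing has been paid toward the $3,250 deductible, so the first $3,250 of this charge is applied there.
After the $3,250 deductible portion, $3,725 − $3,250 = $475 is subject to coinsurance.
Coinsurance: $475 × 20% = $95.
That puts the patient's cost at $3,250 + $95 = $3,345 before any cap.
Year-to-date out-of-pocket becomes $0 + $3,345 = $3,345, still under the $9,750 maximum, so no cap applies.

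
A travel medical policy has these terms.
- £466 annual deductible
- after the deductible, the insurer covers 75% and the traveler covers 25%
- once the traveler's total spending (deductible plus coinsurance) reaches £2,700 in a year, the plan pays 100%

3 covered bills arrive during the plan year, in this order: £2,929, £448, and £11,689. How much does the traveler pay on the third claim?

£1,506.25

Claim 1 — £2,929: £466 to deductible, leaving £2,463; coinsurance £2,463 × 25% = £615.75. Traveler owes £1,081.75 (running OOP £1,081.75).
Claim 2 — £448: deductible already satisfied, so traveler's share is 25% × £448 = £112. Traveler pays £112; OOP now £1,193.75.
Claim 3 — £11,689: 25% coinsurance on £11,689 = £2,922.25. Adding that to £1,193.75 gives £4,116, past the £2,700 cap; traveler pays only £2,700 − £1,193.75 = £1,506.25.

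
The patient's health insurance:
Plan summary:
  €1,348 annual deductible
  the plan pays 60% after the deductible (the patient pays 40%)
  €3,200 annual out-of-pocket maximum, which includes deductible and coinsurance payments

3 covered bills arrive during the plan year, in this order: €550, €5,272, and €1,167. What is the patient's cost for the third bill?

€62.40

#1 (€550): all of it applies to the deductible. Patient owes €550 (running OOP €550).
#2 (€5,272): €798 finishes the deductible; €4,474 goes to coinsurance; 40% of €4,474 = €1,789.60. Patient owes €2,587.60 (running OOP €3,137.60).
#3 (€1,167): deductible met; 40% of €1,167 = €466.80. That would push OOP to €3,604.40, over the €3,200 cap, so patient pays €3,200 − €3,137.60 = €62.40.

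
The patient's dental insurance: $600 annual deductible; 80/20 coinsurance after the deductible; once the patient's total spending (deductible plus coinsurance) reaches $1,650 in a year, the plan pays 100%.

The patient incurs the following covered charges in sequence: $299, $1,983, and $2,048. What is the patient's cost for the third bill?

$409.60

Claim 1 ($299): entire amount goes to the deductible. Patient owes $299 (running OOP $299).
Claim 2 ($1,983): $301 finishes the deductible; $1,682 goes to coinsurance; 20% of $1,682 = $336.40. Cost to patient: $637.40. OOP to date $936.40.
Claim 3 ($2,048): 20% coinsurance on $2,048 = $409.60. Patient owes $409.60 (running OOP $1,346).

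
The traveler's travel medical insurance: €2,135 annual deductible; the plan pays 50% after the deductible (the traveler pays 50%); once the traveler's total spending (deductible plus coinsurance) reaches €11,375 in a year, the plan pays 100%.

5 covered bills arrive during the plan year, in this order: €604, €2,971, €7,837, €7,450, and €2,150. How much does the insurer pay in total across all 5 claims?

#1 (€604): entire amount goes to the deductible. Cost to traveler: €604. OOP to date €604. Insurer: €604 − €604 = €0.
#2 (€2,971): deductible takes €1,531, €1,440 remains; coinsurance €1,440 × 50% = €720. Traveler owes €2,251 (running OOP €2,855). Insurer: €2,971 − €2,251 = €720.
#3 (€7,837): 50% coinsurance on €7,837 = €3,918.50. Traveler pays €3,918.50; OOP now €6,773.50. Insurer: €7,837 − €3,918.50 = €3,918.50.
#4 (€7,450): deductible already satisfied, so traveler's share is 50% × €7,450 = €3,725. Traveler pays €3,725; OOP now €10,498.50. Plan pays €7,450 − €3,725 = €3,725.
#5 (€2,150): 50% coinsurance on €2,150 = €1,075. Adding that to €10,498.50 gives €11,573.50, past the €11,375 cap; traveler pays only €11,375 − €10,498.50 = €876.50. Insurer: €2,150 − €876.50 = €1,273.50.
Insurer total: €0 + €720 + €3,918.50 + €3,725 + €1,273.50 = €9,637.

€9,637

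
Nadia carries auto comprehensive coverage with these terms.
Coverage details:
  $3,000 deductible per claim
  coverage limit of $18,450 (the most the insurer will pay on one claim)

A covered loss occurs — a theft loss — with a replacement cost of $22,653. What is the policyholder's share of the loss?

$4,203

Subtract the deductible: $22,653 − $3,000 = $19,653.
Since $19,653 > $18,450, the payout is capped at $18,450.
Out of pocket: $22,653 − $18,450 = $4,203.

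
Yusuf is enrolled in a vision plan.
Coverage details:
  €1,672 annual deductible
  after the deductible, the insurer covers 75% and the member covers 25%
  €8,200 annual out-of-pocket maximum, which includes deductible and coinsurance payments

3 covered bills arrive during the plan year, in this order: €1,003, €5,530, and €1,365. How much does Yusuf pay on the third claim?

Claim 1 — €1,003: entire amount goes to the deductible. Cost to member: €1,003. OOP to date €1,003.
Claim 2 — €5,530: €669 finishes the deductible; €4,861 goes to coinsurance; coinsurance €4,861 × 25% = €1,215.25. Member owes €1,884.25 (running OOP €2,887.25).
Claim 3 — €1,365: 25% coinsurance on €1,365 = €341.25. Member pays €341.25; OOP now €3,228.50.

€341.25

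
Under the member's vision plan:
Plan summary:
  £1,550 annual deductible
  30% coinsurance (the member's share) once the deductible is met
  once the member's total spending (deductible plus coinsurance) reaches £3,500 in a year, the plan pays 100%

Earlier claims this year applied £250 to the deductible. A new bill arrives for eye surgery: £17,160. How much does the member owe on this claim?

£3,250

Remaining deductible: £1,550 − £250 = £1,300.
That leaves £17,160 − £1,300 = £15,860 for coinsurance.
Member's 30% share of £15,860 is £4,758.
So the member owes £1,300 + £4,758 = £6,058 before any cap.
That would bring total out-of-pocket to £6,308, past the £3,500 cap. The member is capped at £3,500 − £250 = £3,250 on this claim.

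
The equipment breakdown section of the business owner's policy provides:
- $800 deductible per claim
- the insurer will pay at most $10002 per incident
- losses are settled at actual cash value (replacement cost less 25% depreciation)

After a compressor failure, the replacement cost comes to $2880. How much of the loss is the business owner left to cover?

$1520

At 25% depreciation, ACV = $2880 − $720 = $2160.
After the deductible, $2160 − $800 = $1360 remains.
That's under the $10002 cap, so the insurer reimburses the full $1360.
Out of pocket: $2880 − $1360 = $1520.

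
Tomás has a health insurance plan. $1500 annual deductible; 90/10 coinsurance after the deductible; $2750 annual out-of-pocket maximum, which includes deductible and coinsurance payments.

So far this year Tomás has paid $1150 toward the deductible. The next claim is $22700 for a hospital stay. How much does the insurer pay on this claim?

$21100

Deductible still to meet: $1500 − $1150 = $350.
After the $350 deductible portion, $22700 − $350 = $22350 is subject to coinsurance.
Patient's 10% share of $22350 is $2235.
So the patient owes $350 + $2235 = $2585 before any cap.
Adding $2585 to the $1150 already spent would give $3735, which exceeds the $2750 cap; the patient pays just $2750 − $1150 = $1600.
Insurer pays the balance: $22700 − $1600 = $21100.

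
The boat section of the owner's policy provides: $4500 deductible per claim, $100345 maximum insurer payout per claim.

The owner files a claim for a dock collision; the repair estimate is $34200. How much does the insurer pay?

$29700

Less the $4500 deductible: $34200 − $4500 = $29700.
$29700 is within the $100345 limit, so the insurer pays $29700.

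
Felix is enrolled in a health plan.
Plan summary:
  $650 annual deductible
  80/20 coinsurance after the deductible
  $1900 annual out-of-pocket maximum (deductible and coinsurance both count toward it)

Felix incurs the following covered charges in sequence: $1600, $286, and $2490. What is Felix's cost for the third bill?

Claim 1 ($1600): deductible takes $650, $950 remains; patient's 20% is $190. Patient owes $840 (running OOP $840).
Claim 2 ($286): deductible already satisfied, so patient's share is 20% × $286 = $57.20. Cost to patient: $57.20. OOP to date $897.20.
Claim 3 ($2490): deductible already satisfied, so patient's share is 20% × $2490 = $498. Patient owes $498 (running OOP $1395.20).

$498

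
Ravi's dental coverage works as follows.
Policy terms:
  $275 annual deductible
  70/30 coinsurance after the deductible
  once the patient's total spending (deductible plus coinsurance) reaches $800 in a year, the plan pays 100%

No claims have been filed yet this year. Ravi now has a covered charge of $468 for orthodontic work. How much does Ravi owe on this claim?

The full $275 deductible is still open; $275 of this bill applies to it.
That leaves $468 − $275 = $193 for coinsurance.
30% of $193 = $57.90 falls to the patient.
Patient responsibility before any cap: $275 + $57.90 = $332.90.
Cumulative spending $0 + $332.90 = $332.90 stays under the $800 maximum.

$332.90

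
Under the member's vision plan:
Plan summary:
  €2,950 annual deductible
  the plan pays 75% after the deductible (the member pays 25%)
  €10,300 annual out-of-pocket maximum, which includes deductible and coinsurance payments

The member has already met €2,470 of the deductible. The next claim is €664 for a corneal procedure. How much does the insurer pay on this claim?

Remaining deductible: €2,950 − €2,470 = €480.
After the €480 deductible portion, €664 − €480 = €184 is subject to coinsurance.
Member's 25% share of €184 is €46.
That puts the member's cost at €480 + €46 = €526 before any cap.
Cumulative spending €2,470 + €526 = €2,996 stays under the €10,300 maximum.
The insurer covers the remainder: €664 − €526 = €138.

€138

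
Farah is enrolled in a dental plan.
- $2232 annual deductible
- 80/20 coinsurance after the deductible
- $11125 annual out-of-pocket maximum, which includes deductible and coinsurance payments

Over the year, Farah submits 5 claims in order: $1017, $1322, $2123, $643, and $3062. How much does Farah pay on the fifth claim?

Claim 1 — $1017: entire amount goes to the deductible. Patient pays $1017; OOP now $1017.
Claim 2 — $1322: $1215 finishes the deductible; $107 goes to coinsurance; 20% of $107 = $21.40. Cost to patient: $1236.40. OOP to date $2253.40.
Claim 3 — $2123: deductible met; 20% of $2123 = $424.60. Cost to patient: $424.60. OOP to date $2678.
Claim 4 — $643: 20% coinsurance on $643 = $128.60. Patient pays $128.60; OOP now $2806.60.
Claim 5 — $3062: 20% coinsurance on $3062 = $612.40. Patient pays $612.40; OOP now $3419.

$612.40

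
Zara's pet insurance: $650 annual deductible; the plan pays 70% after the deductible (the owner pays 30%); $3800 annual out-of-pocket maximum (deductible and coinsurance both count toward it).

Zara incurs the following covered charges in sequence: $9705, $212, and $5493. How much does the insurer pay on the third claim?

#1 ($9705): $650 finishes the deductible; $9055 goes to coinsurance; 30% of $9055 = $2716.50. Cost to owner: $3366.50. OOP to date $3366.50. Insurer: $9705 − $3366.50 = $6338.50.
#2 ($212): deductible already satisfied, so owner's share is 30% × $212 = $63.60. Cost to owner: $63.60. OOP to date $3430.10. Insurer: $212 − $63.60 = $148.40.
#3 ($5493): deductible met; 30% of $5493 = $1647.90. Adding that to $3430.10 gives $5078, past the $3800 cap; owner pays only $3800 − $3430.10 = $369.90. Plan pays $5493 − $369.90 = $5123.10.

$5123.10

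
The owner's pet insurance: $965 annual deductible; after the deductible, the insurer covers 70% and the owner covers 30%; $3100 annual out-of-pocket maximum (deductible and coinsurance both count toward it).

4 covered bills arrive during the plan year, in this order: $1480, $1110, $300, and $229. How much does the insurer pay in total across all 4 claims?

#1 ($1480): deductible takes $965, $515 remains; coinsurance $515 × 30% = $154.50. Owner pays $1119.50; OOP now $1119.50. Plan pays $1480 − $1119.50 = $360.50.
#2 ($1110): deductible already satisfied, so owner's share is 30% × $1110 = $333. Owner owes $333 (running OOP $1452.50). Insurer: $1110 − $333 = $777.
#3 ($300): deductible met; 30% of $300 = $90. Cost to owner: $90. OOP to date $1542.50. Plan pays $300 − $90 = $210.
#4 ($229): deductible met; 30% of $229 = $68.70. Cost to owner: $68.70. OOP to date $1611.20. Plan pays $229 − $68.70 = $160.30.
Insurer total = bills − owner's total = $3119 − $1611.20 = $1507.80.

$1507.80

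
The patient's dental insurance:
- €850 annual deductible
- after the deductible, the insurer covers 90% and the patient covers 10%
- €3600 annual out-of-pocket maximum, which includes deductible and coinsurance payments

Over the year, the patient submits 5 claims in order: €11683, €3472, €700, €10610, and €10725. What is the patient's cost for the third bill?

€70

Bill 1, €11683: deductible takes €850, €10833 remains; 10% of €10833 = €1083.30. Patient owes €1933.30 (running OOP €1933.30).
Bill 2, €3472: 10% coinsurance on €3472 = €347.20. Patient owes €347.20 (running OOP €2280.50).
Bill 3, €700: 10% coinsurance on €700 = €70. Patient pays €70; OOP now €2350.50.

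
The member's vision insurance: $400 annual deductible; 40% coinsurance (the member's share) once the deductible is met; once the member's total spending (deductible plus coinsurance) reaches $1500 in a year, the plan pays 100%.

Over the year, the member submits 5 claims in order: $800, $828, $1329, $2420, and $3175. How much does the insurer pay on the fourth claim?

$2342.80

#1 ($800): $400 to deductible, leaving $400; 40% of $400 = $160. Cost to member: $560. OOP to date $560. Insurer: $800 − $560 = $240.
#2 ($828): 40% coinsurance on $828 = $331.20. Cost to member: $331.20. OOP to date $891.20. Insurer: $828 − $331.20 = $496.80.
#3 ($1329): deductible already satisfied, so member's share is 40% × $1329 = $531.60. Cost to member: $531.60. OOP to date $1422.80. Plan pays $1329 − $531.60 = $797.40.
#4 ($2420): 40% coinsurance on $2420 = $968. That would push OOP to $2390.80, over the $1500 cap, so member pays $1500 − $1422.80 = $77.20. Insurer: $2420 − $77.20 = $2342.80.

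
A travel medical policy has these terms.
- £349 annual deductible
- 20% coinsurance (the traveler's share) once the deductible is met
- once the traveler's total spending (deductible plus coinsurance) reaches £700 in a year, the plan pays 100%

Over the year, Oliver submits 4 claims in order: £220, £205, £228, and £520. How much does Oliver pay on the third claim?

£45.60

Claim 1 — £220: fully absorbed by the deductible. Traveler owes £220 (running OOP £220).
Claim 2 — £205: deductible takes £129, £76 remains; traveler's 20% is £15.20. Traveler pays £144.20; OOP now £364.20.
Claim 3 — £228: 20% coinsurance on £228 = £45.60. Traveler owes £45.60 (running OOP £409.80).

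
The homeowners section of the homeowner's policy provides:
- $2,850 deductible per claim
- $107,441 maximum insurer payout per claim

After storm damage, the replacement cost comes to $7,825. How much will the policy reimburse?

Less the $2,850 deductible: $7,825 − $2,850 = $4,975.
$4,975 is within the $107,441 limit, so the insurer pays $4,975.

$4,975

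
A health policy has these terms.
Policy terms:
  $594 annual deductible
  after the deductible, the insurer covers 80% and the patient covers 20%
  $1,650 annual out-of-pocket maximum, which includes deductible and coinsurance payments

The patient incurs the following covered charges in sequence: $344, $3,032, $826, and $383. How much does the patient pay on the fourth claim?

#1 ($344): fully absorbed by the deductible. Patient owes $344 (running OOP $344).
#2 ($3,032): $250 to deductible, leaving $2,782; coinsurance $2,782 × 20% = $556.40. Cost to patient: $806.40. OOP to date $1,150.40.
#3 ($826): deductible met; 20% of $826 = $165.20. Cost to patient: $165.20. OOP to date $1,315.60.
#4 ($383): 20% coinsurance on $383 = $76.60. Cost to patient: $76.60. OOP to date $1,392.20.

$76.60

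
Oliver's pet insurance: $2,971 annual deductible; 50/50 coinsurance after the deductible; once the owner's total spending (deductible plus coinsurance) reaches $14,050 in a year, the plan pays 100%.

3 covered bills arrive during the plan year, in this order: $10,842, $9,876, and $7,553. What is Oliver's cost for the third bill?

$2,205.50

Claim 1 — $10,842: deductible takes $2,971, $7,871 remains; coinsurance $7,871 × 50% = $3,935.50. Owner pays $6,906.50; OOP now $6,906.50.
Claim 2 — $9,876: deductible already satisfied, so owner's share is 50% × $9,876 = $4,938. Owner pays $4,938; OOP now $11,844.50.
Claim 3 — $7,553: 50% coinsurance on $7,553 = $3,776.50. Adding that to $11,844.50 gives $15,621, past the $14,050 cap; owner pays only $14,050 − $11,844.50 = $2,205.50.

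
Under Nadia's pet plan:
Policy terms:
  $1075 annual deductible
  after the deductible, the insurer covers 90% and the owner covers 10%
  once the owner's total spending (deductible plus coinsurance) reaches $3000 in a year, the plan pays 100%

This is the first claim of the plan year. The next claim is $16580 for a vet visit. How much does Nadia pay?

$2625.50

The full $1075 deductible is still open; $1075 of this bill applies to it.
That leaves $16580 − $1075 = $15505 for coinsurance.
10% of $15505 = $1550.50 falls to the owner.
Owner responsibility before any cap: $1075 + $1550.50 = $2625.50.
Year-to-date out-of-pocket becomes $0 + $2625.50 = $2625.50, still under the $3000 maximum, so no cap applies.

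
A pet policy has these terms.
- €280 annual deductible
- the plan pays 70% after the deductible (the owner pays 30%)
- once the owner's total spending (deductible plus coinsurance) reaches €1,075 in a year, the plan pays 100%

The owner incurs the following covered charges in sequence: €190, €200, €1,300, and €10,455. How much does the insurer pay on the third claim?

€910

Claim 1 (€190): fully absorbed by the deductible. Owner pays €190; OOP now €190. Insurer: €190 − €190 = €0.
Claim 2 (€200): €90 to deductible, leaving €110; owner's 30% is €33. Owner pays €123; OOP now €313. Plan pays €200 − €123 = €77.
Claim 3 (€1,300): deductible already satisfied, so owner's share is 30% × €1,300 = €390. Owner pays €390; OOP now €703. Insurer: €1,300 − €390 = €910.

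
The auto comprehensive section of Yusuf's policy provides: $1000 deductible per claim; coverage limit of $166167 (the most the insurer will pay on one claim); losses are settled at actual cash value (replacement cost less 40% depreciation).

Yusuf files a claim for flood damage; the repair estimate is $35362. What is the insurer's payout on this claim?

$20217.20

At 40% depreciation, ACV = $35362 − $14144.80 = $21217.20.
Subtract the deductible: $21217.20 − $1000 = $20217.20.
$20217.20 is within the $166167 limit, so the insurer pays $20217.20.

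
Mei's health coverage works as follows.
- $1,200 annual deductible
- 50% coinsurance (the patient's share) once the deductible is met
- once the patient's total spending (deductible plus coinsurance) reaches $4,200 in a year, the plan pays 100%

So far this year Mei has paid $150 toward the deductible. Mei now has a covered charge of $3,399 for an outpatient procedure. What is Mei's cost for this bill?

$2,224.50

$150 of the $1,200 deductible is already met, leaving $1,050.
The remaining $2,349 (= $3,399 − $1,050) moves to coinsurance.
Coinsurance: $2,349 × 50% = $1,174.50.
So the patient owes $1,050 + $1,174.50 = $2,224.50 before any cap.
Year-to-date out-of-pocket becomes $150 + $2,224.50 = $2,374.50, still under the $4,200 maximum, so no cap applies.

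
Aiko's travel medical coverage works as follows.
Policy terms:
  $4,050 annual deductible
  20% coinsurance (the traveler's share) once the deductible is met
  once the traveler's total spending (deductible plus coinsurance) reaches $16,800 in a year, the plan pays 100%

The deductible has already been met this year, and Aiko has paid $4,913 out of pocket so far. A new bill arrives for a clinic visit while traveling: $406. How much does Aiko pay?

With the deductible met, the entire $406 is subject to coinsurance.
20% of $406 = $81.20 falls to the traveler.
Total out-of-pocket so far would be $4,913 + $81.20 = $4,994.20, below the $16,800 cap — no reduction.

$81.20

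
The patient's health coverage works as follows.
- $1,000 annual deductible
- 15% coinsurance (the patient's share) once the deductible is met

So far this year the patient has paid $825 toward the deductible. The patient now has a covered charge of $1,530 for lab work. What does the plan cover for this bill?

$825 of the $1,000 deductible is already met, leaving $175.
After the $175 deductible portion, $1,530 − $175 = $1,355 is subject to coinsurance.
15% of $1,355 = $203.25 falls to the patient.
That puts the patient's cost at $175 + $203.25 = $378.25.
Insurer pays the balance: $1,530 − $378.25 = $1,151.75.

$1,151.75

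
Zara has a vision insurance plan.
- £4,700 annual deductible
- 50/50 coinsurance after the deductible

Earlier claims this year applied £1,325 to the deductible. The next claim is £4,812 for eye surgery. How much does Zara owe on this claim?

£4,093.50

£1,325 of the £4,700 deductible is already met, leaving £3,375.
The remaining £1,437 (= £4,812 − £3,375) moves to coinsurance.
Member's 50% share of £1,437 is £718.50.
That puts the member's cost at £3,375 + £718.50 = £4,093.50.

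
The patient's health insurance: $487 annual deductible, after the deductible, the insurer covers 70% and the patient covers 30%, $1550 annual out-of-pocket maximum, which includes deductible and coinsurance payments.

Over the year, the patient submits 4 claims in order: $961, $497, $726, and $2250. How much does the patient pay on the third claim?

$217.80

Claim 1 ($961): $487 to deductible, leaving $474; 30% of $474 = $142.20. Patient pays $629.20; OOP now $629.20.
Claim 2 ($497): deductible already satisfied, so patient's share is 30% × $497 = $149.10. Cost to patient: $149.10. OOP to date $778.30.
Claim 3 ($726): 30% coinsurance on $726 = $217.80. Patient pays $217.80; OOP now $996.10.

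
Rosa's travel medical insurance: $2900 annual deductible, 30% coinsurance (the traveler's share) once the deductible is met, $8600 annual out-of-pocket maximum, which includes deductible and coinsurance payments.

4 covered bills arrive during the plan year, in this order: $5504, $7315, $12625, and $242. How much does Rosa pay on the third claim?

Bill 1, $5504: $2900 to deductible, leaving $2604; traveler's 30% is $781.20. Cost to traveler: $3681.20. OOP to date $3681.20.
Bill 2, $7315: deductible met; 30% of $7315 = $2194.50. Traveler owes $2194.50 (running OOP $5875.70).
Bill 3, $12625: deductible met; 30% of $12625 = $3787.50. That would push OOP to $9663.20, over the $8600 cap, so traveler pays $8600 − $5875.70 = $2724.30.

$2724.30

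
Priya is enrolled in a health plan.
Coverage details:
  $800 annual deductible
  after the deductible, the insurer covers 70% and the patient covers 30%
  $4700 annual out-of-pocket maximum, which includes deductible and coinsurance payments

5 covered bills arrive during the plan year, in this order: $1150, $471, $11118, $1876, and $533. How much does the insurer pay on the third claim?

$7782.60

Bill 1, $1150: $800 to deductible, leaving $350; patient's 30% is $105. Patient pays $905; OOP now $905. Insurer: $1150 − $905 = $245.
Bill 2, $471: deductible already satisfied, so patient's share is 30% × $471 = $141.30. Cost to patient: $141.30. OOP to date $1046.30. Plan pays $471 − $141.30 = $329.70.
Bill 3, $11118: deductible met; 30% of $11118 = $3335.40. Patient owes $3335.40 (running OOP $4381.70). Insurer: $11118 − $3335.40 = $7782.60.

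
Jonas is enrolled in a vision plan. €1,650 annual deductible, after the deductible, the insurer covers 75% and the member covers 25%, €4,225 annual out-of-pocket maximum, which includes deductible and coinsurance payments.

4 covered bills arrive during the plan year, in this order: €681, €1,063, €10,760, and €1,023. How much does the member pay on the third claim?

#1 (€681): entire amount goes to the deductible. Member pays €681; OOP now €681.
#2 (€1,063): deductible takes €969, €94 remains; 25% of €94 = €23.50. Member pays €992.50; OOP now €1,673.50.
#3 (€10,760): deductible already satisfied, so member's share is 25% × €10,760 = €2,690. Adding that to €1,673.50 gives €4,363.50, past the €4,225 cap; member pays only €4,225 − €1,673.50 = €2,551.50.

€2,551.50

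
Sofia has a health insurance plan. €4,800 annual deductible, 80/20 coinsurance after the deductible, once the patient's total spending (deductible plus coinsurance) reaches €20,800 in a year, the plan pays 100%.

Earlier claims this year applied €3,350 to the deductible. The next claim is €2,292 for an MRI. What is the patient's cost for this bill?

€3,350 of the €4,800 deductible is already met, leaving €1,450.
The remaining €842 (= €2,292 − €1,450) moves to coinsurance.
20% of €842 = €168.40 falls to the patient.
So the patient owes €1,450 + €168.40 = €1,618.40 before any cap.
Total out-of-pocket so far would be €3,350 + €1,618.40 = €4,968.40, below the €20,800 cap — no reduction.

€1,618.40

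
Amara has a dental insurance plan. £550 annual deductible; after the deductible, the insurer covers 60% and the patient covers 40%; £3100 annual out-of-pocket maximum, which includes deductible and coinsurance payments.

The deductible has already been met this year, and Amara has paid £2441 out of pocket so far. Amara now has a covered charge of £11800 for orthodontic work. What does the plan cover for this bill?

With the deductible met, the entire £11800 is subject to coinsurance.
40% of £11800 = £4720 falls to the patient.
Adding £4720 to the £2441 already spent would give £7161, which exceeds the £3100 cap; the patient pays just £3100 − £2441 = £659.
Insurer pays the balance: £11800 − £659 = £11141.

£11141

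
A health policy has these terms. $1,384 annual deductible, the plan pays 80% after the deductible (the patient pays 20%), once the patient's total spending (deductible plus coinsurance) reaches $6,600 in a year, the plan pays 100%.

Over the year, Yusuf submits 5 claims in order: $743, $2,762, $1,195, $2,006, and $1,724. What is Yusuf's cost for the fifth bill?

$344.80

#1 ($743): fully absorbed by the deductible. Patient pays $743; OOP now $743.
#2 ($2,762): $641 to deductible, leaving $2,121; 20% of $2,121 = $424.20. Patient owes $1,065.20 (running OOP $1,808.20).
#3 ($1,195): 20% coinsurance on $1,195 = $239. Cost to patient: $239. OOP to date $2,047.20.
#4 ($2,006): 20% coinsurance on $2,006 = $401.20. Patient owes $401.20 (running OOP $2,448.40).
#5 ($1,724): 20% coinsurance on $1,724 = $344.80. Cost to patient: $344.80. OOP to date $2,793.20.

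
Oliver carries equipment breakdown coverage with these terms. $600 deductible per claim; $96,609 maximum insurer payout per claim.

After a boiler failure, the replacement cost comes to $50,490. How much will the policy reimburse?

After the deductible, $50,490 − $600 = $49,890 remains.
$49,890 ≤ $96,609, so the limit doesn't bind; insurer pays $49,890.

$49,890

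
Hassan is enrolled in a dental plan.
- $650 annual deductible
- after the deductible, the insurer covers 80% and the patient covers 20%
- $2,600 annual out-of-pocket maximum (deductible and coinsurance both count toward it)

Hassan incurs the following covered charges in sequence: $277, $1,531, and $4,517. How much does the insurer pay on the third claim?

$3,613.60

Claim 1 — $277: fully absorbed by the deductible. Patient owes $277 (running OOP $277). Insurer: $277 − $277 = $0.
Claim 2 — $1,531: $373 to deductible, leaving $1,158; patient's 20% is $231.60. Patient owes $604.60 (running OOP $881.60). Plan pays $1,531 − $604.60 = $926.40.
Claim 3 — $4,517: 20% coinsurance on $4,517 = $903.40. Patient owes $903.40 (running OOP $1,785). Plan pays $4,517 − $903.40 = $3,613.60.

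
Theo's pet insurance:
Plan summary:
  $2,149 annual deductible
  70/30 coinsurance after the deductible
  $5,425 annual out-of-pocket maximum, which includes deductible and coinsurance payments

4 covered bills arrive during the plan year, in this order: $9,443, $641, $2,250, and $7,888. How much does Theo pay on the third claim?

Bill 1, $9,443: $2,149 to deductible, leaving $7,294; coinsurance $7,294 × 30% = $2,188.20. Cost to owner: $4,337.20. OOP to date $4,337.20.
Bill 2, $641: deductible met; 30% of $641 = $192.30. Owner pays $192.30; OOP now $4,529.50.
Bill 3, $2,250: deductible already satisfied, so owner's share is 30% × $2,250 = $675. Owner owes $675 (running OOP $5,204.50).

$675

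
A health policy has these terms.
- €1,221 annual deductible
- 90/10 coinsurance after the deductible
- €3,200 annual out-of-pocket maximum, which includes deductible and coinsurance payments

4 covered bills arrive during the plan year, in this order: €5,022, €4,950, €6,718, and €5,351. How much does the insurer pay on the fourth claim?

#1 (€5,022): €1,221 to deductible, leaving €3,801; patient's 10% is €380.10. Patient pays €1,601.10; OOP now €1,601.10. Plan pays €5,022 − €1,601.10 = €3,420.90.
#2 (€4,950): deductible already satisfied, so patient's share is 10% × €4,950 = €495. Patient owes €495 (running OOP €2,096.10). Insurer: €4,950 − €495 = €4,455.
#3 (€6,718): deductible already satisfied, so patient's share is 10% × €6,718 = €671.80. Patient owes €671.80 (running OOP €2,767.90). Insurer: €6,718 − €671.80 = €6,046.20.
#4 (€5,351): deductible met; 10% of €5,351 = €535.10. Adding that to €2,767.90 gives €3,303, past the €3,200 cap; patient pays only €3,200 − €2,767.90 = €432.10. Plan pays €5,351 − €432.10 = €4,918.90.

€4,918.90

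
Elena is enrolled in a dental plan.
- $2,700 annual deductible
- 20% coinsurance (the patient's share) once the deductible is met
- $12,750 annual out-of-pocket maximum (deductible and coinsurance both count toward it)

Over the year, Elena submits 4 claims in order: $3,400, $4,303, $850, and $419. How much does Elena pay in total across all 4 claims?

$3,954.40

Bill 1, $3,400: $2,700 finishes the deductible; $700 goes to coinsurance; patient's 20% is $140. Patient owes $2,840 (running OOP $2,840).
Bill 2, $4,303: deductible already satisfied, so patient's share is 20% × $4,303 = $860.60. Patient pays $860.60; OOP now $3,700.60.
Bill 3, $850: deductible already satisfied, so patient's share is 20% × $850 = $170. Patient pays $170; OOP now $3,870.60.
Bill 4, $419: 20% coinsurance on $419 = $83.80. Patient pays $83.80; OOP now $3,954.40.
Total paid by the patient: $2,840 + $860.60 + $170 + $83.80 = $3,954.40.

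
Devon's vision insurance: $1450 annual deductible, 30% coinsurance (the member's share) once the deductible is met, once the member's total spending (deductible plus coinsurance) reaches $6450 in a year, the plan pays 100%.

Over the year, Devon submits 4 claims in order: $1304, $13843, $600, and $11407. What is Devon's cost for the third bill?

Bill 1, $1304: all of it applies to the deductible. Cost to member: $1304. OOP to date $1304.
Bill 2, $13843: deductible takes $146, $13697 remains; member's 30% is $4109.10. Cost to member: $4255.10. OOP to date $5559.10.
Bill 3, $600: deductible met; 30% of $600 = $180. Member owes $180 (running OOP $5739.10).

$180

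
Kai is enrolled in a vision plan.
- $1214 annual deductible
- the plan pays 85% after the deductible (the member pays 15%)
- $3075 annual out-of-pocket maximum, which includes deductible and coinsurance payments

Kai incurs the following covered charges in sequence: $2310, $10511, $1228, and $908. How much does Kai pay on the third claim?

$119.95

Claim 1 ($2310): $1214 finishes the deductible; $1096 goes to coinsurance; 15% of $1096 = $164.40. Member owes $1378.40 (running OOP $1378.40).
Claim 2 ($10511): 15% coinsurance on $10511 = $1576.65. Cost to member: $1576.65. OOP to date $2955.05.
Claim 3 ($1228): 15% coinsurance on $1228 = $184.20. That would push OOP to $3139.25, over the $3075 cap, so member pays $3075 − $2955.05 = $119.95.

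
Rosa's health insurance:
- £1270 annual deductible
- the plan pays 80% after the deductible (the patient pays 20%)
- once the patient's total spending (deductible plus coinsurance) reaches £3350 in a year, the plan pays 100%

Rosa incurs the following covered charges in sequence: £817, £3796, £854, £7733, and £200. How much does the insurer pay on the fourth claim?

Claim 1 — £817: entire amount goes to the deductible. Patient pays £817; OOP now £817. Insurer: £817 − £817 = £0.
Claim 2 — £3796: £453 to deductible, leaving £3343; 20% of £3343 = £668.60. Patient pays £1121.60; OOP now £1938.60. Plan pays £3796 − £1121.60 = £2674.40.
Claim 3 — £854: deductible met; 20% of £854 = £170.80. Cost to patient: £170.80. OOP to date £2109.40. Insurer: £854 − £170.80 = £683.20.
Claim 4 — £7733: 20% coinsurance on £7733 = £1546.60. That would push OOP to £3656, over the £3350 cap, so patient pays £3350 − £2109.40 = £1240.60. Plan pays £7733 − £1240.60 = £6492.40.

£6492.40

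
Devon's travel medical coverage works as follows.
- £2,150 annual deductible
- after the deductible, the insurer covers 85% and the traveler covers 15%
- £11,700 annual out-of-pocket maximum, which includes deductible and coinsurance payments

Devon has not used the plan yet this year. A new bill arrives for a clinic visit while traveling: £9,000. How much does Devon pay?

The full £2,150 deductible is still open; £2,150 of this bill applies to it.
The remaining £6,850 (= £9,000 − £2,150) moves to coinsurance.
Coinsurance: £6,850 × 15% = £1,027.50.
So the traveler owes £2,150 + £1,027.50 = £3,177.50 before any cap.
Total out-of-pocket so far would be £0 + £3,177.50 = £3,177.50, below the £11,700 cap — no reduction.

£3,177.50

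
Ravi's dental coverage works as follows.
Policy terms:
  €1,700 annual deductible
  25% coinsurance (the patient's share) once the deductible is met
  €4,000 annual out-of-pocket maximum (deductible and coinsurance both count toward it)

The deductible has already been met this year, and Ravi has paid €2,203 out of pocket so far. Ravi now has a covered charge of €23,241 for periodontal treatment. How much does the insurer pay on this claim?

€21,444

The deductible is already satisfied, so the full bill goes to coinsurance.
Coinsurance: €23,241 × 25% = €5,810.25.
Adding €5,810.25 to the €2,203 already spent would give €8,013.25, which exceeds the €4,000 cap; the patient pays just €4,000 − €2,203 = €1,797.
The insurer covers the remainder: €23,241 − €1,797 = €21,444.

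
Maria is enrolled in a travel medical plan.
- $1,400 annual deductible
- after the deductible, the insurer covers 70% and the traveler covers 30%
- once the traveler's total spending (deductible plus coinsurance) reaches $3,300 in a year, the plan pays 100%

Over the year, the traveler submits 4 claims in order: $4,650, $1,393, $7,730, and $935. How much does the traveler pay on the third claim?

#1 ($4,650): $1,400 to deductible, leaving $3,250; 30% of $3,250 = $975. Traveler owes $2,375 (running OOP $2,375).
#2 ($1,393): 30% coinsurance on $1,393 = $417.90. Traveler owes $417.90 (running OOP $2,792.90).
#3 ($7,730): deductible met; 30% of $7,730 = $2,319. OOP would hit $5,111.90 > $3,300, so the cap limits the traveler to $3,300 − $2,792.90 = $507.10.

$507.10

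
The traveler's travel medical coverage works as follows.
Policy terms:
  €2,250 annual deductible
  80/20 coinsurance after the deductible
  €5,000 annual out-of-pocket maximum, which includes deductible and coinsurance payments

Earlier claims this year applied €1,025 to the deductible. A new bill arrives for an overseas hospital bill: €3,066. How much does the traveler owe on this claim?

€1,593.20

Deductible still to meet: €2,250 − €1,025 = €1,225.
After the €1,225 deductible portion, €3,066 − €1,225 = €1,841 is subject to coinsurance.
Coinsurance: €1,841 × 20% = €368.20.
That puts the traveler's cost at €1,225 + €368.20 = €1,593.20 before any cap.
Cumulative spending €1,025 + €1,593.20 = €2,618.20 stays under the €5,000 maximum.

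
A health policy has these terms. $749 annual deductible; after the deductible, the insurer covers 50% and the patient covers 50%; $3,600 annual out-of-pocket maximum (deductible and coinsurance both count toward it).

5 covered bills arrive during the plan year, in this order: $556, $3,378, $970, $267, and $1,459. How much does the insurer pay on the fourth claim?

$133.50

Claim 1 — $556: entire amount goes to the deductible. Patient owes $556 (running OOP $556). Plan pays $556 − $556 = $0.
Claim 2 — $3,378: $193 to deductible, leaving $3,185; coinsurance $3,185 × 50% = $1,592.50. Patient owes $1,785.50 (running OOP $2,341.50). Plan pays $3,378 − $1,785.50 = $1,592.50.
Claim 3 — $970: deductible met; 50% of $970 = $485. Patient pays $485; OOP now $2,826.50. Insurer: $970 − $485 = $485.
Claim 4 — $267: 50% coinsurance on $267 = $133.50. Patient owes $133.50 (running OOP $2,960). Insurer: $267 − $133.50 = $133.50.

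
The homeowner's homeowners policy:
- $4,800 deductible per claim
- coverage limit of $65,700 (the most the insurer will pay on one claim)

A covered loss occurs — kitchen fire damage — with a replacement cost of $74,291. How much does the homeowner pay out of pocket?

After the deductible, $74,291 − $4,800 = $69,491 remains.
$69,491 exceeds the $65,700 limit, so the insurer pays the limit: $65,700.
Out of pocket: $74,291 − $65,700 = $8,591.

$8,591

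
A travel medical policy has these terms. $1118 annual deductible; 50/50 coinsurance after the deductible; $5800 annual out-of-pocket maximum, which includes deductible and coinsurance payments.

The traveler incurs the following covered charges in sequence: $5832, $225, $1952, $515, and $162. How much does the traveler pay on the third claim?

$976

Bill 1, $5832: deductible takes $1118, $4714 remains; traveler's 50% is $2357. Traveler owes $3475 (running OOP $3475).
Bill 2, $225: 50% coinsurance on $225 = $112.50. Traveler owes $112.50 (running OOP $3587.50).
Bill 3, $1952: deductible met; 50% of $1952 = $976. Cost to traveler: $976. OOP to date $4563.50.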